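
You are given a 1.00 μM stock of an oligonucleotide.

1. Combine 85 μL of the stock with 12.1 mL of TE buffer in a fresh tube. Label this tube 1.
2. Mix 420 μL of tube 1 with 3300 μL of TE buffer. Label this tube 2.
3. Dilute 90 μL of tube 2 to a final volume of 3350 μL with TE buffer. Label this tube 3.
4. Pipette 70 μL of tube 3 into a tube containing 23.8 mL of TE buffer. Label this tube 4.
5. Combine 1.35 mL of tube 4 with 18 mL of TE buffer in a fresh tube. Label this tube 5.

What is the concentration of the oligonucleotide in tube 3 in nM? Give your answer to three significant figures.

Step 1: 85 μL + 12.1 mL = 12185 μL total → factor 12185/85 = 143.35
Step 2: 420 μL + 3300 μL = 3720 μL total → factor 3720/420 = 8.8571
Step 3: 90 μL brought to 3350 μL → factor 3350/90 = 37.222
Dilution factor through tube 3 = 143.35 × 8.8571 × 37.222 = 47261
[tube 3] = 1.00 μM / 47261 = 2.116 × 10^-5 μM = 0.0212 nM

0.0212 nM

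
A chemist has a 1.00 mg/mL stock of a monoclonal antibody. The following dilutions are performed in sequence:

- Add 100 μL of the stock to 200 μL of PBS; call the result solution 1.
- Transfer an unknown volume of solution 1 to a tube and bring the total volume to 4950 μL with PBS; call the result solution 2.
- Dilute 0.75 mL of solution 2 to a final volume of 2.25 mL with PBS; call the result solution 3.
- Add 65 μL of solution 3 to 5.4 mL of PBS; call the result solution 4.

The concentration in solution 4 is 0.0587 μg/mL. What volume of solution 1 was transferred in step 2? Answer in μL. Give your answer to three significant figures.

220 μL

Step 1: 100 μL + 200 μL = 300 μL total → factor 300/100 = 3
Step 2: v brought to 4950 μL → factor = 4950 μL/v
Step 3: 0.75 mL brought to 2.25 mL → factor 2.25/0.75 = 3
Step 4: 65 μL + 5.4 mL = 5465 μL total → factor 5465/65 = 84.077
Product of known-step factors = 756.69
Overall factor = 1.00 mg/mL / (0.0587 μg/mL) = 17036
Step-2 factor = 17036 / 756.69 = 22.513
v = 4950 μL / 22.513 = 220 μL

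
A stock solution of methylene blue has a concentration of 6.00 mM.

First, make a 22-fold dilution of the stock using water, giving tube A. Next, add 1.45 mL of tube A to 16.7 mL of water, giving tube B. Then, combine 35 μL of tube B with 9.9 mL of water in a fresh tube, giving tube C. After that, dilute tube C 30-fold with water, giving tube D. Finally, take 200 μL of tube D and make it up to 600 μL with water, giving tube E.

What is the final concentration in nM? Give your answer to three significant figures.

Step 1: 22-fold → factor 22
Step 2: 1.45 mL + 16.7 mL = 18.15 mL total → factor 18.15/1.45 = 12.517
Step 3: 35 μL + 9.9 mL = 9935 μL total → factor 9935/35 = 283.86
Step 4: 30-fold → factor 30
Step 5: 200 μL brought to 600 μL → factor 600/200 = 3
Overall dilution factor = 22 × 12.517 × 283.86 × 30 × 3 = 7.0352 × 10^6
Final = 6.00 mM / 7.0352 × 10^6 = 8.529 × 10^-7 mM = 0.853 nM

0.853 nM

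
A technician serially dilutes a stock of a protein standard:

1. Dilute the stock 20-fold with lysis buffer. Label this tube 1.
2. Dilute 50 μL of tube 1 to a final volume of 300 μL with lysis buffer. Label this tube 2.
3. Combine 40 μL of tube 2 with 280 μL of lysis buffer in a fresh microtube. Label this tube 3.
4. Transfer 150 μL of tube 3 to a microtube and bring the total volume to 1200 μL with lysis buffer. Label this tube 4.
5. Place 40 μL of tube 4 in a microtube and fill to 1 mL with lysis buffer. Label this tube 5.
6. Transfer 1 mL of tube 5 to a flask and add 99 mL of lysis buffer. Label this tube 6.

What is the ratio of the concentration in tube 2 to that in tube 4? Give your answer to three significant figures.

64.0

Step 1: 20-fold → factor 20
Step 2: 50 μL brought to 300 μL → factor 300/50 = 6
Step 3: 40 μL + 280 μL = 320 μL total → factor 320/40 = 8
Step 4: 150 μL brought to 1200 μL → factor 1200/150 = 8
Dilution factor to tube 2 = 120; to tube 4 = 7680
[tube 2]/[tube 4] = (factor to tube 4)/(factor to tube 2) = 7680/120 = 64.0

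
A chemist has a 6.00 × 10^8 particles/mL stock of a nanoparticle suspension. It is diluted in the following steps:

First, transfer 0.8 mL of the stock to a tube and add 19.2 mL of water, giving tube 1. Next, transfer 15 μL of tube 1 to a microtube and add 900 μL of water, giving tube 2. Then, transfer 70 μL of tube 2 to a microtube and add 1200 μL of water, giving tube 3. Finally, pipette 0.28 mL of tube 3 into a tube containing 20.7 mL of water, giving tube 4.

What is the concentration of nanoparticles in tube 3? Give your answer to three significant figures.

Step 1: 0.8 mL + 19.2 mL = 20 mL total → factor 20/0.8 = 25
Step 2: 15 μL + 900 μL = 915 μL total → factor 915/15 = 61
Step 3: 70 μL + 1200 μL = 1270 μL total → factor 1270/70 = 18.143
Dilution factor through tube 3 = 25 × 61 × 18.143 = 27668
[tube 3] = 6.00 × 10^8 particles/mL / 27668 = 2.17 × 10^4 particles/mL

2.17 × 10^4 particles/mL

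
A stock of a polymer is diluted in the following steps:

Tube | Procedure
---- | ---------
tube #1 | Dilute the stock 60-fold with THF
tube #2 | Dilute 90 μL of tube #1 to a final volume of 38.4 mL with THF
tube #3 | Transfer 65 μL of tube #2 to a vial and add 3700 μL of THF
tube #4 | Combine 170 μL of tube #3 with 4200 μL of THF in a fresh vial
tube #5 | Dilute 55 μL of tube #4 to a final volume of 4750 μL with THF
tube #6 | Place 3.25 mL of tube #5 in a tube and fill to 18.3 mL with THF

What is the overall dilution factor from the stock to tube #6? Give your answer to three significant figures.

1.85 × 10^10

Step 1: 60-fold → factor 60
Step 2: 90 μL brought to 38.4 mL → factor 38400/90 = 426.67
Step 3: 65 μL + 3700 μL = 3765 μL total → factor 3765/65 = 57.923
Step 4: 170 μL + 4200 μL = 4370 μL total → factor 4370/170 = 25.706
Step 5: 55 μL brought to 4750 μL → factor 4750/55 = 86.364
Step 6: 3.25 mL brought to 18.3 mL → factor 18.3/3.25 = 5.6308
Overall dilution factor = 60 × 426.67 × 57.923 × 25.706 × 86.364 × 5.6308 = 1.8536 × 10^10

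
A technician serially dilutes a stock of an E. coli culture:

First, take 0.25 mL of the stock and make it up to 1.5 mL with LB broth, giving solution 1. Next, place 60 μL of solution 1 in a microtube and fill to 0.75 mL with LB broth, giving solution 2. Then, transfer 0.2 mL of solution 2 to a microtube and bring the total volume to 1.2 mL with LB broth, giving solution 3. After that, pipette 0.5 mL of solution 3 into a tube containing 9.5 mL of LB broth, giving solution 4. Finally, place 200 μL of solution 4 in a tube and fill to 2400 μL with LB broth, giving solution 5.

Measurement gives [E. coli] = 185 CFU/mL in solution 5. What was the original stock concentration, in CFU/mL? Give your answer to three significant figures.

Step 1: 0.25 mL brought to 1.5 mL → factor 1.5/0.25 = 6
Step 2: 60 μL brought to 0.75 mL → factor 750/60 = 12.5
Step 3: 0.2 mL brought to 1.2 mL → factor 1.2/0.2 = 6
Step 4: 0.5 mL + 9.5 mL = 10 mL total → factor 10/0.5 = 20
Step 5: 200 μL brought to 2400 μL → factor 2400/200 = 12
Overall dilution factor = 6 × 12.5 × 6 × 20 × 12 = 1.08 × 10^5
Stock = 185 CFU/mL × 1.08 × 10^5 = 2.00 × 10^7 CFU/mL

2.00 × 10^7 CFU/mL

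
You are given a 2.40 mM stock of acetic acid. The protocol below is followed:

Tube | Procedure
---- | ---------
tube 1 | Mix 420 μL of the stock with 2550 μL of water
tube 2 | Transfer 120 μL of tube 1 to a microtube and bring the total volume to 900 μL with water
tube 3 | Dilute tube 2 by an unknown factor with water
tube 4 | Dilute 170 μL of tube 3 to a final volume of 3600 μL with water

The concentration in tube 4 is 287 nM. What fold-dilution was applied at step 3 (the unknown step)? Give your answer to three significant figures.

7.45-fold

Step 1: 420 μL + 2550 μL = 2970 μL total → factor 2970/420 = 7.0714
Step 2: 120 μL brought to 900 μL → factor 900/120 = 7.5
Step 3: unknown factor x
Step 4: 170 μL brought to 3600 μL → factor 3600/170 = 21.176
Product of known-step factors = 1123.1
Overall factor = 2.40 mM / (287 nM) = 8362.4
x = 8362.4 / 1123.1 = 7.45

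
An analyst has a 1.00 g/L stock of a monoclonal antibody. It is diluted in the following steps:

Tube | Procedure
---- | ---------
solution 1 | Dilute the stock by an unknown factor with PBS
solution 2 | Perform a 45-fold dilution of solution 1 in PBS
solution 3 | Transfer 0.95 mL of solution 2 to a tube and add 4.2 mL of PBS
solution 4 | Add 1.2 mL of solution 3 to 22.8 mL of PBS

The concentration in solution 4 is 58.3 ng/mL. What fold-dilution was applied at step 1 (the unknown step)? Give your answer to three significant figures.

3.52-fold

Step 1: unknown factor x
Step 2: 45-fold → factor 45
Step 3: 0.95 mL + 4.2 mL = 5.15 mL total → factor 5.15/0.95 = 5.4211
Step 4: 1.2 mL + 22.8 mL = 24 mL total → factor 24/1.2 = 20
Product of known-step factors = 4878.9
Overall factor = 1.00 g/L / (58.3 ng/mL) = 17153
x = 17153 / 4878.9 = 3.52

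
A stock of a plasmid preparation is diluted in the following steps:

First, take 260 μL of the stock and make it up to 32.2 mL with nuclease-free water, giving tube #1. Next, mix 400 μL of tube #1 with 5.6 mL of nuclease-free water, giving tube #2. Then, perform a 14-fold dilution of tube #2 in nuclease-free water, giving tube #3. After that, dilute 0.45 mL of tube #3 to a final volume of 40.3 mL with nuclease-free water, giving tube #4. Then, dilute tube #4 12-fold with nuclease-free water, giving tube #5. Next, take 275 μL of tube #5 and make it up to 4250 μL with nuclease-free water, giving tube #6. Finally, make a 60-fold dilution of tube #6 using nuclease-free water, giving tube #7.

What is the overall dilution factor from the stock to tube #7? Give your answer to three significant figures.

2.59 × 10^10

Step 1: 260 μL brought to 32.2 mL → factor 32200/260 = 123.85
Step 2: 400 μL + 5.6 mL = 6000 μL total → factor 6000/400 = 15
Step 3: 14-fold → factor 14
Step 4: 0.45 mL brought to 40.3 mL → factor 40.3/0.45 = 89.556
Step 5: 12-fold → factor 12
Step 6: 275 μL brought to 4250 μL → factor 4250/275 = 15.455
Step 7: 60-fold → factor 60
Overall dilution factor = 123.85 × 15 × 14 × 89.556 × 12 × 15.455 × 60 = 2.5917 × 10^10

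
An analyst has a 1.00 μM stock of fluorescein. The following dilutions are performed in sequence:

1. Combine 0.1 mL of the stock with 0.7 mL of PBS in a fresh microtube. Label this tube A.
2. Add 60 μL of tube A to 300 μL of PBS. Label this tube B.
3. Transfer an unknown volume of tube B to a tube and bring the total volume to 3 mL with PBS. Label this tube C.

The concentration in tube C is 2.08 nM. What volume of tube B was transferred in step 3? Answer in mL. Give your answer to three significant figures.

Step 1: 0.1 mL + 0.7 mL = 0.8 mL total → factor 0.8/0.1 = 8
Step 2: 60 μL + 300 μL = 360 μL total → factor 360/60 = 6
Step 3: v brought to 3 mL → factor = 3 mL/v
Product of known-step factors = 48
Overall factor = 1.00 μM / (2.08 nM) = 480.77
Step-3 factor = 480.77 / 48 = 10.016
v = 3 mL / 10.016 = 0.300 mL

0.300 mL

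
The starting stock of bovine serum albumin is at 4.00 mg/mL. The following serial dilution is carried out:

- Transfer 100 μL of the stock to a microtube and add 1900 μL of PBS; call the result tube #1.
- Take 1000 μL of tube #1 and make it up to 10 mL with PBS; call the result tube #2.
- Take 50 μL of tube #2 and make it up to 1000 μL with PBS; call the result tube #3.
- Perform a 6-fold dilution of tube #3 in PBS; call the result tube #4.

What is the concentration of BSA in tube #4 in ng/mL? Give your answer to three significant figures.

Step 1: 100 μL + 1900 μL = 2000 μL total → factor 2000/100 = 20
Step 2: 1000 μL brought to 10 mL → factor 10000/1000 = 10
Step 3: 50 μL brought to 1000 μL → factor 1000/50 = 20
Step 4: 6-fold → factor 6
Overall dilution factor = 20 × 10 × 20 × 6 = 24000
Final = 4.00 mg/mL / 24000 = 0.0001667 mg/mL = 167 ng/mL

167 ng/mL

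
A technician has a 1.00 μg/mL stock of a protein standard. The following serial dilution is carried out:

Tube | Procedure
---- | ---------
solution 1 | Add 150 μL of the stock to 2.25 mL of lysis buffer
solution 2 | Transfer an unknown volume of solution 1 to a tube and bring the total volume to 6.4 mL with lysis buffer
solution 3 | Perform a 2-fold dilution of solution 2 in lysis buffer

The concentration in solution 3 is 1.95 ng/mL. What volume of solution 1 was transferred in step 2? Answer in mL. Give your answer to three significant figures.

0.399 mL

Step 1: 150 μL + 2.25 mL = 2400 μL total → factor 2400/150 = 16
Step 2: v brought to 6.4 mL → factor = 6.4 mL/v
Step 3: 2-fold → factor 2
Product of known-step factors = 32
Overall factor = 1.00 μg/mL / (1.95 ng/mL) = 512.82
Step-2 factor = 512.82 / 32 = 16.026
v = 6.4 mL / 16.026 = 0.399 mL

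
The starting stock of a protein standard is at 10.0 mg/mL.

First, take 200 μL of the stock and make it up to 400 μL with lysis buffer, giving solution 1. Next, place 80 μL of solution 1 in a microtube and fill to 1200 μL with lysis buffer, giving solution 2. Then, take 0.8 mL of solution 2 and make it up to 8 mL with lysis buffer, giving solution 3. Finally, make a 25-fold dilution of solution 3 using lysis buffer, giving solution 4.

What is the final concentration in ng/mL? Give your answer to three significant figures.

Step 1: 200 μL brought to 400 μL → factor 400/200 = 2
Step 2: 80 μL brought to 1200 μL → factor 1200/80 = 15
Step 3: 0.8 mL brought to 8 mL → factor 8/0.8 = 10
Step 4: 25-fold → factor 25
Overall dilution factor = 2 × 15 × 10 × 25 = 7500
Final = 10.0 mg/mL / 7500 = 0.001333 mg/mL = 1.33 × 10^3 ng/mL

1.33 × 10^3 ng/mL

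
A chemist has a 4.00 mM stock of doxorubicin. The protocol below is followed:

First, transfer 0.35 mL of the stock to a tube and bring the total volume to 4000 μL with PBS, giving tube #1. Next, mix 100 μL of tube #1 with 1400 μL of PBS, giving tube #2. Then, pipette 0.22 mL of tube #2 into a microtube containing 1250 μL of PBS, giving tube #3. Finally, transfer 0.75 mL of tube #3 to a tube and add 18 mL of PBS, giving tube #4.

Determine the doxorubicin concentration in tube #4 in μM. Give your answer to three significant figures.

Step 1: 0.35 mL brought to 4000 μL → factor 4/0.35 = 11.429
Step 2: 100 μL + 1400 μL = 1500 μL total → factor 1500/100 = 15
Step 3: 0.22 mL + 1250 μL = 1.47 mL total → factor 1.47/0.22 = 6.6818
Step 4: 0.75 mL + 18 mL = 18.75 mL total → factor 18.75/0.75 = 25
Overall dilution factor = 11.429 × 15 × 6.6818 × 25 = 28636
Final = 4.00 mM / 28636 = 0.0001397 mM = 0.140 μM

0.140 μM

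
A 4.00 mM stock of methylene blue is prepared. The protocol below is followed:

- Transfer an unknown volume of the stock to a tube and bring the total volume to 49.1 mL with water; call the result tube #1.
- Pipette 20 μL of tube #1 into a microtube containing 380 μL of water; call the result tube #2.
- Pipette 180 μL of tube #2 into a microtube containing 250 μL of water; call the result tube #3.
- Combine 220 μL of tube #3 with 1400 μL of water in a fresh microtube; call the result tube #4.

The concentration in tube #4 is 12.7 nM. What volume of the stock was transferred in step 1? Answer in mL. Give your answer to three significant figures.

0.0548 mL

Step 1: v brought to 49.1 mL → factor = 49.1 mL/v
Step 2: 20 μL + 380 μL = 400 μL total → factor 400/20 = 20
Step 3: 180 μL + 250 μL = 430 μL total → factor 430/180 = 2.3889
Step 4: 220 μL + 1400 μL = 1620 μL total → factor 1620/220 = 7.3636
Product of known-step factors = 351.82
Overall factor = 4.00 mM / (12.7 nM) = 3.1496 × 10^5
Step-1 factor = 3.1496 × 10^5 / 351.82 = 895.24
v = 49.1 mL / 895.24 = 0.0548 mL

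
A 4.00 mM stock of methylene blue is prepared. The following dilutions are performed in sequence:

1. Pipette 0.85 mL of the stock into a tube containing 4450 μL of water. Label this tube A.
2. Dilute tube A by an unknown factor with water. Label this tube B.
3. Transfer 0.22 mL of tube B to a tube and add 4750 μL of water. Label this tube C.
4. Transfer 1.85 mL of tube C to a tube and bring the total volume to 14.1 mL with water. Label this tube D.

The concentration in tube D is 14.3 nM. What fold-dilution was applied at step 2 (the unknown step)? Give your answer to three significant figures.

Step 1: 0.85 mL + 4450 μL = 5.3 mL total → factor 5.3/0.85 = 6.2353
Step 2: unknown factor x
Step 3: 0.22 mL + 4750 μL = 4.97 mL total → factor 4.97/0.22 = 22.591
Step 4: 1.85 mL brought to 14.1 mL → factor 14.1/1.85 = 7.6216
Product of known-step factors = 1073.6
Overall factor = 4.00 mM / (14.3 nM) = 2.7972 × 10^5
x = 2.7972 × 10^5 / 1073.6 = 261

261-fold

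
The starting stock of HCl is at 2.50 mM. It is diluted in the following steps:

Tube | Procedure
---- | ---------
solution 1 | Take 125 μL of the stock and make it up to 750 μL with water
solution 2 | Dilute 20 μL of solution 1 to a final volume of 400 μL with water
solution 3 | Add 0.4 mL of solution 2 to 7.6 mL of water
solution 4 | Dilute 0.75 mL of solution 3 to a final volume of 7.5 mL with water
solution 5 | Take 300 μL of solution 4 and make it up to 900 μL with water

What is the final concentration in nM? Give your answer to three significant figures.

34.7 nM

Step 1: 125 μL brought to 750 μL → factor 750/125 = 6
Step 2: 20 μL brought to 400 μL → factor 400/20 = 20
Step 3: 0.4 mL + 7.6 mL = 8 mL total → factor 8/0.4 = 20
Step 4: 0.75 mL brought to 7.5 mL → factor 7.5/0.75 = 10
Step 5: 300 μL brought to 900 μL → factor 900/300 = 3
Overall dilution factor = 6 × 20 × 20 × 10 × 3 = 72000
Final = 2.50 mM / 72000 = 3.472 × 10^-5 mM = 34.7 nM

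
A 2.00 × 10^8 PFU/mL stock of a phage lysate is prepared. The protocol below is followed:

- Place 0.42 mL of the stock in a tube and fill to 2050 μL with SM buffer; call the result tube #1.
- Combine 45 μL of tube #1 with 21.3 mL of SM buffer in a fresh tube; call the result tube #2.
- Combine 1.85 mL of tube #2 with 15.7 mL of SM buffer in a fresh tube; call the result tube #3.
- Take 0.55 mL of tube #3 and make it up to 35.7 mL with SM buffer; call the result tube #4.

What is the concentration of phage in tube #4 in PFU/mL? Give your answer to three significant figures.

Step 1: 0.42 mL brought to 2050 μL → factor 2.05/0.42 = 4.881
Step 2: 45 μL + 21.3 mL = 21345 μL total → factor 21345/45 = 474.33
Step 3: 1.85 mL + 15.7 mL = 17.55 mL total → factor 17.55/1.85 = 9.4865
Step 4: 0.55 mL brought to 35.7 mL → factor 35.7/0.55 = 64.909
Overall dilution factor = 4.881 × 474.33 × 9.4865 × 64.909 = 1.4256 × 10^6
Final = 2.00 × 10^8 PFU/mL / 1.4256 × 10^6 = 140 PFU/mL

140 PFU/mL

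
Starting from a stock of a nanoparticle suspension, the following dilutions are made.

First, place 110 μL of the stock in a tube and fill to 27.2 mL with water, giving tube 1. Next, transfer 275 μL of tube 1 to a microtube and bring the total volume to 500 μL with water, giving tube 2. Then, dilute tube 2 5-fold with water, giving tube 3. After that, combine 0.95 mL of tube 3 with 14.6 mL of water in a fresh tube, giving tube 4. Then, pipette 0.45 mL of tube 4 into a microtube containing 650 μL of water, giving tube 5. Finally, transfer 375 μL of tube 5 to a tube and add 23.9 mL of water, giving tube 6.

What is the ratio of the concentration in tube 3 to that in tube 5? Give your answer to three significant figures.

Step 1: 110 μL brought to 27.2 mL → factor 27200/110 = 247.27
Step 2: 275 μL brought to 500 μL → factor 500/275 = 1.8182
Step 3: 5-fold → factor 5
Step 4: 0.95 mL + 14.6 mL = 15.55 mL total → factor 15.55/0.95 = 16.368
Step 5: 0.45 mL + 650 μL = 1.1 mL total → factor 1.1/0.45 = 2.4444
Dilution factor to tube 3 = 2247.9; to tube 5 = 89944
[tube 3]/[tube 5] = (factor to tube 5)/(factor to tube 3) = 89944/2247.9 = 40.0

40.0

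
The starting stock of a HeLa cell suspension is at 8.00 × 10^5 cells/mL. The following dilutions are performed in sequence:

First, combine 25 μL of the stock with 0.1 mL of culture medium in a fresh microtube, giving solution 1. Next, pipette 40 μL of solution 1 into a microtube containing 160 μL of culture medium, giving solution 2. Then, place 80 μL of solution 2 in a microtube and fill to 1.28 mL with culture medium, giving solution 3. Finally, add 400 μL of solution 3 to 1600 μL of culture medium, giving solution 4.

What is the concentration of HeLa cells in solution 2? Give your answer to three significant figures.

3.20 × 10^4 cells/mL

Step 1: 25 μL + 0.1 mL = 125 μL total → factor 125/25 = 5
Step 2: 40 μL + 160 μL = 200 μL total → factor 200/40 = 5
Dilution factor through solution 2 = 5 × 5 = 25
[solution 2] = 8.00 × 10^5 cells/mL / 25 = 3.20 × 10^4 cells/mL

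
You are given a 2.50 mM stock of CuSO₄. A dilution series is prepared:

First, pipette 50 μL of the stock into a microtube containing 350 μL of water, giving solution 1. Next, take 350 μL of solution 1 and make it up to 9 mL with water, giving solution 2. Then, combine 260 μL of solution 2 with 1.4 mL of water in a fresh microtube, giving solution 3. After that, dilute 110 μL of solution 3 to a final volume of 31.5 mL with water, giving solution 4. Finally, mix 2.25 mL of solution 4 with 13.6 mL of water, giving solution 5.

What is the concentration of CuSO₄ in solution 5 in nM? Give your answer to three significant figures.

Step 1: 50 μL + 350 μL = 400 μL total → factor 400/50 = 8
Step 2: 350 μL brought to 9 mL → factor 9000/350 = 25.714
Step 3: 260 μL + 1.4 mL = 1660 μL total → factor 1660/260 = 6.3846
Step 4: 110 μL brought to 31.5 mL → factor 31500/110 = 286.36
Step 5: 2.25 mL + 13.6 mL = 15.85 mL total → factor 15.85/2.25 = 7.0444
Overall dilution factor = 8 × 25.714 × 6.3846 × 286.36 × 7.0444 = 2.6495 × 10^6
Final = 2.50 mM / 2.6495 × 10^6 = 9.436 × 10^-7 mM = 0.944 nM

0.944 nM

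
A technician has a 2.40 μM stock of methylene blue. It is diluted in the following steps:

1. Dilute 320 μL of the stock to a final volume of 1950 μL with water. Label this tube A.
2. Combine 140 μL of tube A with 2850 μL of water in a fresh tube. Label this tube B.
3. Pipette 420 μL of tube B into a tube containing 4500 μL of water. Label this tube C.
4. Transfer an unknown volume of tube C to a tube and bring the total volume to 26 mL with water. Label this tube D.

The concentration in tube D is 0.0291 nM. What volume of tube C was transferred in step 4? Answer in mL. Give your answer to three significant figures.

0.481 mL

Step 1: 320 μL brought to 1950 μL → factor 1950/320 = 6.0938
Step 2: 140 μL + 2850 μL = 2990 μL total → factor 2990/140 = 21.357
Step 3: 420 μL + 4500 μL = 4920 μL total → factor 4920/420 = 11.714
Step 4: v brought to 26 mL → factor = 26 mL/v
Product of known-step factors = 1524.6
Overall factor = 2.40 μM / (0.0291 nM) = 82474
Step-4 factor = 82474 / 1524.6 = 54.097
v = 26 mL / 54.097 = 0.481 mL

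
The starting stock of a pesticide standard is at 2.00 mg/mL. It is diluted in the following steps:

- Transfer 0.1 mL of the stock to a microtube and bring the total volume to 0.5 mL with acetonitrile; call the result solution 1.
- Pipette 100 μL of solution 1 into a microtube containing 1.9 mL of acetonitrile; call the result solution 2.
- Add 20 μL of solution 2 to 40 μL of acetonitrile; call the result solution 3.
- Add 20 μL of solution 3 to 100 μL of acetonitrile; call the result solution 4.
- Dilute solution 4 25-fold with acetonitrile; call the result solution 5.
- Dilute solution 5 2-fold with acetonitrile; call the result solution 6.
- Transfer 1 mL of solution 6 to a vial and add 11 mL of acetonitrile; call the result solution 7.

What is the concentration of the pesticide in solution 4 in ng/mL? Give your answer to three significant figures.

Step 1: 0.1 mL brought to 0.5 mL → factor 0.5/0.1 = 5
Step 2: 100 μL + 1.9 mL = 2000 μL total → factor 2000/100 = 20
Step 3: 20 μL + 40 μL = 60 μL total → factor 60/20 = 3
Step 4: 20 μL + 100 μL = 120 μL total → factor 120/20 = 6
Dilution factor through solution 4 = 5 × 20 × 3 × 6 = 1800
[solution 4] = 2.00 mg/mL / 1800 = 0.001111 mg/mL = 1.11 × 10^3 ng/mL

1.11 × 10^3 ng/mL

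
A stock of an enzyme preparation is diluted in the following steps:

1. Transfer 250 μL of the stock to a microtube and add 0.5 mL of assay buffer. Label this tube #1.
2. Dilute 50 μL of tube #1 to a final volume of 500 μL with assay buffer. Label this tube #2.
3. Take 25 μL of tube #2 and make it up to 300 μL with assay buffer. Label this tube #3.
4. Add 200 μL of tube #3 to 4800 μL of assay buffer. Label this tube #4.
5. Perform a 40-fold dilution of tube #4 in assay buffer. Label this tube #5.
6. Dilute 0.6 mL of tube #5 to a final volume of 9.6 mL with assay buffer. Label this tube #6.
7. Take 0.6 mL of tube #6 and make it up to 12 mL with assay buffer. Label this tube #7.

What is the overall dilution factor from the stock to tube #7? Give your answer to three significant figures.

1.15 × 10^8

Step 1: 250 μL + 0.5 mL = 750 μL total → factor 750/250 = 3
Step 2: 50 μL brought to 500 μL → factor 500/50 = 10
Step 3: 25 μL brought to 300 μL → factor 300/25 = 12
Step 4: 200 μL + 4800 μL = 5000 μL total → factor 5000/200 = 25
Step 5: 40-fold → factor 40
Step 6: 0.6 mL brought to 9.6 mL → factor 9.6/0.6 = 16
Step 7: 0.6 mL brought to 12 mL → factor 12/0.6 = 20
Overall dilution factor = 3 × 10 × 12 × 25 × 40 × 16 × 20 = 1.152 × 10^8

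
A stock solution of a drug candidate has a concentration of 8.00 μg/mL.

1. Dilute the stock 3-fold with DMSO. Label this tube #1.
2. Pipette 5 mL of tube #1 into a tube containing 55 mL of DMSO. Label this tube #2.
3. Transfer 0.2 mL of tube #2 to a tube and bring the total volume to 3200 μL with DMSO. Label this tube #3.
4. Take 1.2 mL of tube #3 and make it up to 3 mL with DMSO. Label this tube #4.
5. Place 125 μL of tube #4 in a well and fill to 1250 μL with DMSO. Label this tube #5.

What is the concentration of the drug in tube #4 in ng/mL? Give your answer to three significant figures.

Step 1: 3-fold → factor 3
Step 2: 5 mL + 55 mL = 60 mL total → factor 60/5 = 12
Step 3: 0.2 mL brought to 3200 μL → factor 3.2/0.2 = 16
Step 4: 1.2 mL brought to 3 mL → factor 3/1.2 = 2.5
Dilution factor through tube #4 = 3 × 12 × 16 × 2.5 = 1440
[tube #4] = 8.00 μg/mL / 1440 = 0.005556 μg/mL = 5.56 ng/mL

5.56 ng/mL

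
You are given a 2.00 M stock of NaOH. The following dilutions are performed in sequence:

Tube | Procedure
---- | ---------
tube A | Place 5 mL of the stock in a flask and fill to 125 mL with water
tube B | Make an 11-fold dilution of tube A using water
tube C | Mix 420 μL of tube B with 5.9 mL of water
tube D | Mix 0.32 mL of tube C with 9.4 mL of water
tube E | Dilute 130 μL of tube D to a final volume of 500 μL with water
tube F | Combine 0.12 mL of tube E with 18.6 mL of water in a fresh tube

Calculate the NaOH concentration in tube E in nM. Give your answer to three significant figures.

4.14 × 10^3 nM

Step 1: 5 mL brought to 125 mL → factor 125/5 = 25
Step 2: 11-fold → factor 11
Step 3: 420 μL + 5.9 mL = 6320 μL total → factor 6320/420 = 15.048
Step 4: 0.32 mL + 9.4 mL = 9.72 mL total → factor 9.72/0.32 = 30.375
Step 5: 130 μL brought to 500 μL → factor 500/130 = 3.8462
Dilution factor through tube E = 25 × 11 × 15.048 × 30.375 × 3.8462 = 4.8344 × 10^5
[tube E] = 2.00 M / 4.8344 × 10^5 = 4.137 × 10^-6 M = 4.14 × 10^3 nM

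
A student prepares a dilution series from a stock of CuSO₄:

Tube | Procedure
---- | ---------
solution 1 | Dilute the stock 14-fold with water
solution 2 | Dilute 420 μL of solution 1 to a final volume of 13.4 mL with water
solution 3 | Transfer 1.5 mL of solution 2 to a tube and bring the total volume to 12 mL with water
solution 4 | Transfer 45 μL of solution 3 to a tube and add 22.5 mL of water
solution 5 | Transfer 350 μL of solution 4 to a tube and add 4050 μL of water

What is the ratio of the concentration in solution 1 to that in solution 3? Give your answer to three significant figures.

Step 1: 14-fold → factor 14
Step 2: 420 μL brought to 13.4 mL → factor 13400/420 = 31.905
Step 3: 1.5 mL brought to 12 mL → factor 12/1.5 = 8
Dilution factor to solution 1 = 14; to solution 3 = 3573.3
[solution 1]/[solution 3] = (factor to solution 3)/(factor to solution 1) = 3573.3/14 = 255

255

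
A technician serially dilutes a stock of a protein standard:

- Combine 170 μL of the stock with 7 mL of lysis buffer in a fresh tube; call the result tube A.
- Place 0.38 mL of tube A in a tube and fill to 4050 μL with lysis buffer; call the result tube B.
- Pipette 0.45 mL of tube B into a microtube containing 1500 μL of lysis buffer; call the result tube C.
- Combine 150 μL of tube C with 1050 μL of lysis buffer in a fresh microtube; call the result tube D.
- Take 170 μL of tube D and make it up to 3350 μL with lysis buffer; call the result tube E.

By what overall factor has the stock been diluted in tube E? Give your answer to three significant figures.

3.07 × 10^5

Step 1: 170 μL + 7 mL = 7170 μL total → factor 7170/170 = 42.176
Step 2: 0.38 mL brought to 4050 μL → factor 4.05/0.38 = 10.658
Step 3: 0.45 mL + 1500 μL = 1.95 mL total → factor 1.95/0.45 = 4.3333
Step 4: 150 μL + 1050 μL = 1200 μL total → factor 1200/150 = 8
Step 5: 170 μL brought to 3350 μL → factor 3350/170 = 19.706
Overall dilution factor = 42.176 × 10.658 × 4.3333 × 8 × 19.706 = 3.0708 × 10^5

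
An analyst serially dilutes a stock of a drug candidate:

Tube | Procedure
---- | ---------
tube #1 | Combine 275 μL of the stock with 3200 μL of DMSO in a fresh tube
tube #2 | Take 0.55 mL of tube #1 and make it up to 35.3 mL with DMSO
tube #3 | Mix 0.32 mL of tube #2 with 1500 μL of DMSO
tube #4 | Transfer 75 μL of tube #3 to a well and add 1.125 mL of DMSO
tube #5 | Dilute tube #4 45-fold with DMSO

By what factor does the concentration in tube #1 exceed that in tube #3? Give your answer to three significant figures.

Step 1: 275 μL + 3200 μL = 3475 μL total → factor 3475/275 = 12.636
Step 2: 0.55 mL brought to 35.3 mL → factor 35.3/0.55 = 64.182
Step 3: 0.32 mL + 1500 μL = 1.82 mL total → factor 1.82/0.32 = 5.6875
Dilution factor to tube #1 = 12.636; to tube #3 = 4612.7
[tube #1]/[tube #3] = (factor to tube #3)/(factor to tube #1) = 4612.7/12.636 = 365

365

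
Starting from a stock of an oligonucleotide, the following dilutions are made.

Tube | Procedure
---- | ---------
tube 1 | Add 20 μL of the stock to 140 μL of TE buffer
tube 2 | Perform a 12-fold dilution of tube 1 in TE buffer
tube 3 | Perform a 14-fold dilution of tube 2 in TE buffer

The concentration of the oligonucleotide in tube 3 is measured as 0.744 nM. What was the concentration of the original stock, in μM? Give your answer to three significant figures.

Step 1: 20 μL + 140 μL = 160 μL total → factor 160/20 = 8
Step 2: 12-fold → factor 12
Step 3: 14-fold → factor 14
Overall dilution factor = 8 × 12 × 14 = 1344
Stock = 0.744 nM × 1344 = 999.9 nM = 1.00 μM

1.00 μM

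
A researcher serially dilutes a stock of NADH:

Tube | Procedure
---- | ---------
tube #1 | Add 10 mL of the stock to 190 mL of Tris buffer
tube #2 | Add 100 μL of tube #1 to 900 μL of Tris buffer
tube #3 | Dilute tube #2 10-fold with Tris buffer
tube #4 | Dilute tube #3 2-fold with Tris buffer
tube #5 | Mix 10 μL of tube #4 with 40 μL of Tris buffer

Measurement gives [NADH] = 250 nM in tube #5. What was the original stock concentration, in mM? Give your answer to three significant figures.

Step 1: 10 mL + 190 mL = 200 mL total → factor 200/10 = 20
Step 2: 100 μL + 900 μL = 1000 μL total → factor 1000/100 = 10
Step 3: 10-fold → factor 10
Step 4: 2-fold → factor 2
Step 5: 10 μL + 40 μL = 50 μL total → factor 50/10 = 5
Overall dilution factor = 20 × 10 × 10 × 2 × 5 = 20000
Stock = 250 nM × 20000 = 5.000 × 10^6 nM = 5.00 mM

5.00 mM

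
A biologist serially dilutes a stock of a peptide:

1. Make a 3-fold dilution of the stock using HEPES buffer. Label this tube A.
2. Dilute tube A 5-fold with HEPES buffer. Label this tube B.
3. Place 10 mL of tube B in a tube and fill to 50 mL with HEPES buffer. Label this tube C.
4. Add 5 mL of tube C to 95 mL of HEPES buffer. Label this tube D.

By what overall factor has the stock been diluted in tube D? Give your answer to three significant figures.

Step 1: 3-fold → factor 3
Step 2: 5-fold → factor 5
Step 3: 10 mL brought to 50 mL → factor 50/10 = 5
Step 4: 5 mL + 95 mL = 100 mL total → factor 100/5 = 20
Overall dilution factor = 3 × 5 × 5 × 20 = 1500

1.50 × 10^3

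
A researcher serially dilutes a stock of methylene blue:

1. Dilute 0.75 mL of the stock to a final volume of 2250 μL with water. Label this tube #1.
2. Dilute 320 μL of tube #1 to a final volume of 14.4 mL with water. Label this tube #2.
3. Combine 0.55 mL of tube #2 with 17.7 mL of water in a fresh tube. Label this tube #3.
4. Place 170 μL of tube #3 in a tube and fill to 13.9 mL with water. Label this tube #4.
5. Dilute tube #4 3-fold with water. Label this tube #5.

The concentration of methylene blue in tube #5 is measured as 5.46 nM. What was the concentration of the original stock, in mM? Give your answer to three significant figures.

6.00 mM

Step 1: 0.75 mL brought to 2250 μL → factor 2.25/0.75 = 3
Step 2: 320 μL brought to 14.4 mL → factor 14400/320 = 45
Step 3: 0.55 mL + 17.7 mL = 18.25 mL total → factor 18.25/0.55 = 33.182
Step 4: 170 μL brought to 13.9 mL → factor 13900/170 = 81.765
Step 5: 3-fold → factor 3
Overall dilution factor = 3 × 45 × 33.182 × 81.765 × 3 = 1.0988 × 10^6
Stock = 5.46 nM × 1.0988 × 10^6 = 5.999 × 10^6 nM = 6.00 mM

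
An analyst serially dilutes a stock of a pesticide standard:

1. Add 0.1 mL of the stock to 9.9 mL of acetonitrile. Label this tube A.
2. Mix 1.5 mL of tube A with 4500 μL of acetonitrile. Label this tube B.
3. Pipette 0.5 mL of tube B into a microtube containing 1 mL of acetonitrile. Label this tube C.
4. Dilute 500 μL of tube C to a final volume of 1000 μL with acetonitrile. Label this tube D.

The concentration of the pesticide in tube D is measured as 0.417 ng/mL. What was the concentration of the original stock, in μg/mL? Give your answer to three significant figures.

1.00 μg/mL

Step 1: 0.1 mL + 9.9 mL = 10 mL total → factor 10/0.1 = 100
Step 2: 1.5 mL + 4500 μL = 6 mL total → factor 6/1.5 = 4
Step 3: 0.5 mL + 1 mL = 1.5 mL total → factor 1.5/0.5 = 3
Step 4: 500 μL brought to 1000 μL → factor 1000/500 = 2
Overall dilution factor = 100 × 4 × 3 × 2 = 2400
Stock = 0.417 ng/mL × 2400 = 1001 ng/mL = 1.00 μg/mL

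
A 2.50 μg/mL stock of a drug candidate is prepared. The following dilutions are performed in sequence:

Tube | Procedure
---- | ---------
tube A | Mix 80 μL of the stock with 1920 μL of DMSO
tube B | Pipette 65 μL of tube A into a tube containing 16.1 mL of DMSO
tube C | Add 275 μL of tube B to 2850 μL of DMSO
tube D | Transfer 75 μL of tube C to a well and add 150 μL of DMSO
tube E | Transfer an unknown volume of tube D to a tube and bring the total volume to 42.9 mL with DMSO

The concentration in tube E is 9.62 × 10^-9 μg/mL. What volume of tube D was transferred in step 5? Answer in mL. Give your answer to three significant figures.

Step 1: 80 μL + 1920 μL = 2000 μL total → factor 2000/80 = 25
Step 2: 65 μL + 16.1 mL = 16165 μL total → factor 16165/65 = 248.69
Step 3: 275 μL + 2850 μL = 3125 μL total → factor 3125/275 = 11.364
Step 4: 75 μL + 150 μL = 225 μL total → factor 225/75 = 3
Step 5: v brought to 42.9 mL → factor = 42.9 mL/v
Product of known-step factors = 2.1195 × 10^5
Overall factor = 2.50 μg/mL / (9.62 × 10^-9 μg/mL) = 2.5988 × 10^8
Step-5 factor = 2.5988 × 10^8 / 2.1195 × 10^5 = 1226.1
v = 42.9 mL / 1226.1 = 0.0350 mL

0.0350 mL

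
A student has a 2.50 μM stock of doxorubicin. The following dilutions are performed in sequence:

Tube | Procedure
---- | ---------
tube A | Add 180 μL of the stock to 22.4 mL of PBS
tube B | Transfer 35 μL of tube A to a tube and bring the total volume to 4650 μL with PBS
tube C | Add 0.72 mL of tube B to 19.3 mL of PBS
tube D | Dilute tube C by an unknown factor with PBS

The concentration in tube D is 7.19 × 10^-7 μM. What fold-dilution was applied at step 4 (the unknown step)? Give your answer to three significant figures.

Step 1: 180 μL + 22.4 mL = 22580 μL total → factor 22580/180 = 125.44
Step 2: 35 μL brought to 4650 μL → factor 4650/35 = 132.86
Step 3: 0.72 mL + 19.3 mL = 20.02 mL total → factor 20.02/0.72 = 27.806
Step 4: unknown factor x
Product of known-step factors = 4.6341 × 10^5
Overall factor = 2.50 μM / (7.19 × 10^-7 μM) = 3.4771 × 10^6
x = 3.4771 × 10^6 / 4.6341 × 10^5 = 7.50

7.50-fold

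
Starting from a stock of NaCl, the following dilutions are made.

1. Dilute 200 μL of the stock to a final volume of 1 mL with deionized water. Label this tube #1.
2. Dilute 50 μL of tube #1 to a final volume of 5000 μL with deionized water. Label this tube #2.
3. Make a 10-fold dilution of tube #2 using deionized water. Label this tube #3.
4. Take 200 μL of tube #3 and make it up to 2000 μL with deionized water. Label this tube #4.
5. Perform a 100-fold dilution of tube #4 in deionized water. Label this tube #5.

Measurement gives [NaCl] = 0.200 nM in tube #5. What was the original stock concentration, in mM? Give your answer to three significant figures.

Step 1: 200 μL brought to 1 mL → factor 1000/200 = 5
Step 2: 50 μL brought to 5000 μL → factor 5000/50 = 100
Step 3: 10-fold → factor 10
Step 4: 200 μL brought to 2000 μL → factor 2000/200 = 10
Step 5: 100-fold → factor 100
Overall dilution factor = 5 × 100 × 10 × 10 × 100 = 5 × 10^6
Stock = 0.200 nM × 5 × 10^6 = 1.000 × 10^6 nM = 1.00 mM

1.00 mM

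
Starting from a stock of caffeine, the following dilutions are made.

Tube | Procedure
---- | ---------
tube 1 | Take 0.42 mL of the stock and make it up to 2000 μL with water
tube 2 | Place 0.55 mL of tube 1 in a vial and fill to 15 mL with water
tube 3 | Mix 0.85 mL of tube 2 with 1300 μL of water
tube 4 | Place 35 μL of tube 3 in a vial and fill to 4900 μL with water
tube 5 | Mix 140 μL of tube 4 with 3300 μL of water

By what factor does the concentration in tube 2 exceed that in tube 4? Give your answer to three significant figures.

354

Step 1: 0.42 mL brought to 2000 μL → factor 2/0.42 = 4.7619
Step 2: 0.55 mL brought to 15 mL → factor 15/0.55 = 27.273
Step 3: 0.85 mL + 1300 μL = 2.15 mL total → factor 2.15/0.85 = 2.5294
Step 4: 35 μL brought to 4900 μL → factor 4900/35 = 140
Dilution factor to tube 2 = 129.87; to tube 4 = 45989
[tube 2]/[tube 4] = (factor to tube 4)/(factor to tube 2) = 45989/129.87 = 354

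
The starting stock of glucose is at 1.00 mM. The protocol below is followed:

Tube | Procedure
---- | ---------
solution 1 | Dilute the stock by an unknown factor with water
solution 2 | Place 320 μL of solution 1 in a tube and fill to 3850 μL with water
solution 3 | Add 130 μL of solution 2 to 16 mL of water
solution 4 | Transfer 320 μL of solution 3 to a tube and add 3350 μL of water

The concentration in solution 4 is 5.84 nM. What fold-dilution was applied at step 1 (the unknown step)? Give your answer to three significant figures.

10.0-fold

Step 1: unknown factor x
Step 2: 320 μL brought to 3850 μL → factor 3850/320 = 12.031
Step 3: 130 μL + 16 mL = 16130 μL total → factor 16130/130 = 124.08
Step 4: 320 μL + 3350 μL = 3670 μL total → factor 3670/320 = 11.469
Product of known-step factors = 17121
Overall factor = 1.00 mM / (5.84 nM) = 1.7123 × 10^5
x = 1.7123 × 10^5 / 17121 = 10.0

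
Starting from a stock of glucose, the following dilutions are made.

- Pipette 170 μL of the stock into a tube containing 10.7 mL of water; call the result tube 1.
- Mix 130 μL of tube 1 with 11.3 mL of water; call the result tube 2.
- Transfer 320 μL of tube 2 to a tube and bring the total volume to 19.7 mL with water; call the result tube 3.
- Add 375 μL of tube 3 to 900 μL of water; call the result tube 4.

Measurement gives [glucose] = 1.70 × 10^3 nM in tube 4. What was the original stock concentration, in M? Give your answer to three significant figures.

Step 1: 170 μL + 10.7 mL = 10870 μL total → factor 10870/170 = 63.941
Step 2: 130 μL + 11.3 mL = 11430 μL total → factor 11430/130 = 87.923
Step 3: 320 μL brought to 19.7 mL → factor 19700/320 = 61.562
Step 4: 375 μL + 900 μL = 1275 μL total → factor 1275/375 = 3.4
Overall dilution factor = 63.941 × 87.923 × 61.562 × 3.4 = 1.1767 × 10^6
Stock = 1.70 × 10^3 nM × 1.1767 × 10^6 = 2.000 × 10^9 nM = 2.00 M

2.00 M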